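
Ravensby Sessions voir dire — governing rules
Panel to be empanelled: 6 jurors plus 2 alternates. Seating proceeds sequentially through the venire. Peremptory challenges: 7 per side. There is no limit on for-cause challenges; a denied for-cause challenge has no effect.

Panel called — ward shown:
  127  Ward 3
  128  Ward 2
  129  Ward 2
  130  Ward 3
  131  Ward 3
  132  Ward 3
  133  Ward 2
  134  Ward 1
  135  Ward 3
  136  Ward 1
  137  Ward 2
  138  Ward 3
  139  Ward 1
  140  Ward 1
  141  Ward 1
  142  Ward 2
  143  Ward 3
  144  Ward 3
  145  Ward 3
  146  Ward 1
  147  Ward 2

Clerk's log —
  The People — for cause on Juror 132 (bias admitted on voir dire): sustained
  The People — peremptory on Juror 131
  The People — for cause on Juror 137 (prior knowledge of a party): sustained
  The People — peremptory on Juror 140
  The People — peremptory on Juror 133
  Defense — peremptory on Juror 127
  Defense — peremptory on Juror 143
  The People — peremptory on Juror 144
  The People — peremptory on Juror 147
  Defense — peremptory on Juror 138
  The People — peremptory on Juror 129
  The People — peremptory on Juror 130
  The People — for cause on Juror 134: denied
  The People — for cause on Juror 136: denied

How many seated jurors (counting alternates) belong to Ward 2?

2

Removed: #127, #129, #130, #131, #132, #133, #137, #138, #140, #143, #144, #147.
Seated (8 incl. alternates): #128, #134, #135, #136, #139, #141, #142, #145.
Of those, in Ward 2: #128, #142 → 2.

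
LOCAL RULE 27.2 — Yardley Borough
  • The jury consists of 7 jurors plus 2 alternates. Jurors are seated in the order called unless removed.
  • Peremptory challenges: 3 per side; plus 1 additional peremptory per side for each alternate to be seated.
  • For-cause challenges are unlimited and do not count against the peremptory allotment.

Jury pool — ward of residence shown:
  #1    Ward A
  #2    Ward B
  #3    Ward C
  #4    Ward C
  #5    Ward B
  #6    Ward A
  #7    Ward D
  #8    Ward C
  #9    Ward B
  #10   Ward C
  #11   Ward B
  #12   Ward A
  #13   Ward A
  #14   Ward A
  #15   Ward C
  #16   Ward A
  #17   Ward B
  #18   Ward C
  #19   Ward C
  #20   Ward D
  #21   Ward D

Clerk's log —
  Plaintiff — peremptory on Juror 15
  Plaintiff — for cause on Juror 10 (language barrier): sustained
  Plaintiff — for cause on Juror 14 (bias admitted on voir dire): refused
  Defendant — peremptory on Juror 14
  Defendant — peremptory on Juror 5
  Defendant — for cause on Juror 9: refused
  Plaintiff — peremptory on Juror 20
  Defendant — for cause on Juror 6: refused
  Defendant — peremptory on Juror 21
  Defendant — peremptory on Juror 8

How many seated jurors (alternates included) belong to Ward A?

Removed: #5, #8, #10, #14, #15, #20, #21.
Seated (9 incl. alternates): #1, #2, #3, #4, #6, #7, #9, #11, #12.
Of those, in Ward A: #1, #6, #12 → 3.

3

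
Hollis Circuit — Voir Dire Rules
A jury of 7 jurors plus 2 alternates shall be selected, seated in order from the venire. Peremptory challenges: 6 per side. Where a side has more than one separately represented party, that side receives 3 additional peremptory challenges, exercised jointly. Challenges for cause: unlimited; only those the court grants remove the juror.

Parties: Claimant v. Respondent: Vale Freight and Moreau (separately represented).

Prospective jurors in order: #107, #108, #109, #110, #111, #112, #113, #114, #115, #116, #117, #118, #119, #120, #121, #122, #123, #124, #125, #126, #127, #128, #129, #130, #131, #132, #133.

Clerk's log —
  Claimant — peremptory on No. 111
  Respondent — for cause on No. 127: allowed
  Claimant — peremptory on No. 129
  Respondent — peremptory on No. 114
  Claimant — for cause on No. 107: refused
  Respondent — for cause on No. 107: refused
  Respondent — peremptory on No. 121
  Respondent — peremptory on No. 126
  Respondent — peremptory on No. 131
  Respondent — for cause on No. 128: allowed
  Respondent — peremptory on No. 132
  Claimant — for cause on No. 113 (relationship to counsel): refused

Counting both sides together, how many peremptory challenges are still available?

Claimant allotment: 6. Respondent allotment: 6 base + 3 multi-party = 9.
Claimant peremptories used: #111, #129 — 2 (for-cause on #107, #113 don't count).
Respondent peremptories used: #114, #121, #126, #131, #132 — 5 (for-cause on #127, #107, #128 don't count).
Remaining: (6 − 2) + (9 − 5) = 8.

8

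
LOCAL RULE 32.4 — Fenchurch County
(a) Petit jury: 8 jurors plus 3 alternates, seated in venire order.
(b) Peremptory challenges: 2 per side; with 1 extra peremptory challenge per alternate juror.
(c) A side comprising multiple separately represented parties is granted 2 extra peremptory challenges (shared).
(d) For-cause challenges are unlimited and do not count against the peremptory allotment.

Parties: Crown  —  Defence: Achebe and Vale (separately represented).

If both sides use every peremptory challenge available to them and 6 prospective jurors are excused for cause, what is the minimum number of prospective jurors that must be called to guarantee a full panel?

Seats to fill: 8 + 3 alternates = 11.
Peremptories — Crown: 2 + 1×3 = 5; Defence: 2 + 1×3 + 2 = 7; total 12.
For-cause removals: 6.
Minimum venire: 11 + 12 + 6 = 29.

29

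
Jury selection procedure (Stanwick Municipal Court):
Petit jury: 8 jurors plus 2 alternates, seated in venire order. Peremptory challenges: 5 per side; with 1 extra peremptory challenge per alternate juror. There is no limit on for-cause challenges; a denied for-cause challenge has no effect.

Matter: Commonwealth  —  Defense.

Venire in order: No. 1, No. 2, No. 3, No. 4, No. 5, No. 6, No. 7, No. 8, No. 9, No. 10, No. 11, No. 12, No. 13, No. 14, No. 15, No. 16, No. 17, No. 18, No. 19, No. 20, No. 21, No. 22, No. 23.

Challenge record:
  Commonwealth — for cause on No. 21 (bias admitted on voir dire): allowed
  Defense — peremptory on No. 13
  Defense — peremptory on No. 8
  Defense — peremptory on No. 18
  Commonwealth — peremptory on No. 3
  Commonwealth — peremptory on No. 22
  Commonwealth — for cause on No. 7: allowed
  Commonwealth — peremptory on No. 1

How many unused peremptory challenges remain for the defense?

4

Defense allotment: 5 base + 1 × 2 alternates = 7.
Defense peremptories used: #13, #8, #18 — 3.
Remaining: 7 − 3 = 4.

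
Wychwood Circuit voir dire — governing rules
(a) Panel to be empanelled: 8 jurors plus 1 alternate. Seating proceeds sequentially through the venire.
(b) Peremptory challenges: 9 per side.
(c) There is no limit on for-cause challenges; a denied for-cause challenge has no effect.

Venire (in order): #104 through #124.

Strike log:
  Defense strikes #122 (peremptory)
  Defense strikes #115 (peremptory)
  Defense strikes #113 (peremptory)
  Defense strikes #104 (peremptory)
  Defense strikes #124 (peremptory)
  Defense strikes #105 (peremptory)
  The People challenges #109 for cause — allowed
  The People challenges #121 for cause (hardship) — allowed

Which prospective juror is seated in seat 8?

Removed: #104, #105, #109, #113, #115, #121, #122, #124.
Seating in order: seats 1–8 → #106, #107, #108, #110, #111, #112, #114, #116; alternates → #117.
So seat 8 is #116.

116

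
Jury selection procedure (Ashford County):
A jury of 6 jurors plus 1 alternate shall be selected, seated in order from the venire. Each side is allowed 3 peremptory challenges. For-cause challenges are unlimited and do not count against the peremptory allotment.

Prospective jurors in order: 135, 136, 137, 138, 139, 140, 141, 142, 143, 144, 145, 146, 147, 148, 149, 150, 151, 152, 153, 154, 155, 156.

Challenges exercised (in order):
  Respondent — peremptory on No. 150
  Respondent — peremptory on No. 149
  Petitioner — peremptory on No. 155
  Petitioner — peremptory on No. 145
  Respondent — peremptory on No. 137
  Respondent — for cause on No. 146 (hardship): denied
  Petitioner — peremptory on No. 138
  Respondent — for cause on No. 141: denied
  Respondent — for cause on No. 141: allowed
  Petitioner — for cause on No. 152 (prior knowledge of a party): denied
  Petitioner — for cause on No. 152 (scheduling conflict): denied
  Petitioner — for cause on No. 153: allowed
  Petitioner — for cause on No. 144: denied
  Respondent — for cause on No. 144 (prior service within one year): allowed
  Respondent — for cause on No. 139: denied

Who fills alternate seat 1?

Removed: #137, #138, #141, #144, #145, #149, #150, #153, #155. (#139, #146, #152 stay — for-cause denied.)
Filling seats in venire order through position 7: #135, #136, #139, #140, #142, #143, #146.
So alternate 1 is #146.

146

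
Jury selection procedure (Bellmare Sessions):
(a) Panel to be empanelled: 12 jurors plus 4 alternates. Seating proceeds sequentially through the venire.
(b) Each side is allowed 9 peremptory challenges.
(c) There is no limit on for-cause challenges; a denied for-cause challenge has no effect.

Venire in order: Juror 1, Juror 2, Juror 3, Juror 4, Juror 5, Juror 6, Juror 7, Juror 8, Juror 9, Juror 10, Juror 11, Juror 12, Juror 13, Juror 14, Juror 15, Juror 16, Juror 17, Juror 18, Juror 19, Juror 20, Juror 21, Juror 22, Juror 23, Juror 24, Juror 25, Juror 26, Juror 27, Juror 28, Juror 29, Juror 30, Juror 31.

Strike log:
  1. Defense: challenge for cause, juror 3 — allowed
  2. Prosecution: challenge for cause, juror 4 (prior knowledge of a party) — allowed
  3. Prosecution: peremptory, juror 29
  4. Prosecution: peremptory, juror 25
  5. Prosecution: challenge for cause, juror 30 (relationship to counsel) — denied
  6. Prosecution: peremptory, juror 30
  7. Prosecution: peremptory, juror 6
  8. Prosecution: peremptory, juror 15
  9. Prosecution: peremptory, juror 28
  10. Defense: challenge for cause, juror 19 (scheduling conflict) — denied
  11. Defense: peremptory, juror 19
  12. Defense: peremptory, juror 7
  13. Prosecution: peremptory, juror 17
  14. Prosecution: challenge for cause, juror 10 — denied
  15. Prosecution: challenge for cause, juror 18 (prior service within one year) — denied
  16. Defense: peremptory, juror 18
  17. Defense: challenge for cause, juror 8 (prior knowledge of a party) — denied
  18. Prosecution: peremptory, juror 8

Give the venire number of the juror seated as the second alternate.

23

Removed: #3, #4, #6, #7, #8, #15, #17, #18, #19, #25, #28, #29, #30. (#10 stays — for-cause denied.)
Filling seats in venire order through position 14: #1, #2, #5, #9, #10, #11, #12, #13, #14, #16, #20, #21, #22, #23.
So alternate 2 is #23.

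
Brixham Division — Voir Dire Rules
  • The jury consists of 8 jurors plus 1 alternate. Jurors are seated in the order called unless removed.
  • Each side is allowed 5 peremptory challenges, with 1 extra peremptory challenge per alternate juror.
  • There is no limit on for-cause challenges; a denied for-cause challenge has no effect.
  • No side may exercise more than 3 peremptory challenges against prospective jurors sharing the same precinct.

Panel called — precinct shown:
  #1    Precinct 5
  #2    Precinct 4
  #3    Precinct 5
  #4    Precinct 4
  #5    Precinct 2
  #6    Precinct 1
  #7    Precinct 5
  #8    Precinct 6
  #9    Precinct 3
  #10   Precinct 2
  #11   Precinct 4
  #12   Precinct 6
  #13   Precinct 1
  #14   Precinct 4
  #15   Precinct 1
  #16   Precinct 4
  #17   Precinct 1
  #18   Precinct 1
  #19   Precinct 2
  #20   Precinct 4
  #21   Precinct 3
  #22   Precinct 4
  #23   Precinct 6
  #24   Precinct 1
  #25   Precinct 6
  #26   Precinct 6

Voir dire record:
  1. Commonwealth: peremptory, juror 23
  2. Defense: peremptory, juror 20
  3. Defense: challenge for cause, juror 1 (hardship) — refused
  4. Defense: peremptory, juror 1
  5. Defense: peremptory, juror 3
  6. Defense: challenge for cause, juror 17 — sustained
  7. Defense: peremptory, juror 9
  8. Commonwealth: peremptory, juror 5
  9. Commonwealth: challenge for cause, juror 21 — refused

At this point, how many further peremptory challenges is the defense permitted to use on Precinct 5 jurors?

1

Defense peremptories so far: #20, #1, #3, #9 — 4 of 6 used, 2 left overall.
Against Precinct 5: #1, #3 — 2 used; per-precinct cap 3 leaves 1.
Binding limit: min(2, 1) = 1.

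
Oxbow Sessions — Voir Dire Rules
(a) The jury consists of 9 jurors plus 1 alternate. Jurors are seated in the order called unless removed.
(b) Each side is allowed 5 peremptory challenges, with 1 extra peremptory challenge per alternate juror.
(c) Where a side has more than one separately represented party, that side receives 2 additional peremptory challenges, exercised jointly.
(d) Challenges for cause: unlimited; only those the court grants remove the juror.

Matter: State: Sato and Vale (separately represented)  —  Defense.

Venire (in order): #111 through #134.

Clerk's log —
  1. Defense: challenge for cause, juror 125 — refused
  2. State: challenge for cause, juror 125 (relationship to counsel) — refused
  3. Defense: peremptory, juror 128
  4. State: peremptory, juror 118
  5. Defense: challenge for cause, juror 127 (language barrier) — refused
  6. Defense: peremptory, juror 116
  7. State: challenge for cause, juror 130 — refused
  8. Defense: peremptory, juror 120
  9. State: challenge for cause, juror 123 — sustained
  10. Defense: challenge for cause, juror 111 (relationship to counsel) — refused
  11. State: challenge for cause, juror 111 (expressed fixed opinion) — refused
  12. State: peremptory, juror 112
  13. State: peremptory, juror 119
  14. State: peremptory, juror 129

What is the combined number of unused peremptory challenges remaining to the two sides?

State allotment: 5 base + 1 × 1 alternate + 2 multi-party = 8. Defense allotment: 5 base + 1 × 1 alternate = 6.
State peremptories used: #118, #112, #119, #129 — 4 (for-cause on #125, #130, #123, #111 don't count).
Defense peremptories used: #128, #116, #120 — 3 (for-cause on #125, #127, #111 don't count).
Remaining: (8 − 4) + (6 − 3) = 7.

7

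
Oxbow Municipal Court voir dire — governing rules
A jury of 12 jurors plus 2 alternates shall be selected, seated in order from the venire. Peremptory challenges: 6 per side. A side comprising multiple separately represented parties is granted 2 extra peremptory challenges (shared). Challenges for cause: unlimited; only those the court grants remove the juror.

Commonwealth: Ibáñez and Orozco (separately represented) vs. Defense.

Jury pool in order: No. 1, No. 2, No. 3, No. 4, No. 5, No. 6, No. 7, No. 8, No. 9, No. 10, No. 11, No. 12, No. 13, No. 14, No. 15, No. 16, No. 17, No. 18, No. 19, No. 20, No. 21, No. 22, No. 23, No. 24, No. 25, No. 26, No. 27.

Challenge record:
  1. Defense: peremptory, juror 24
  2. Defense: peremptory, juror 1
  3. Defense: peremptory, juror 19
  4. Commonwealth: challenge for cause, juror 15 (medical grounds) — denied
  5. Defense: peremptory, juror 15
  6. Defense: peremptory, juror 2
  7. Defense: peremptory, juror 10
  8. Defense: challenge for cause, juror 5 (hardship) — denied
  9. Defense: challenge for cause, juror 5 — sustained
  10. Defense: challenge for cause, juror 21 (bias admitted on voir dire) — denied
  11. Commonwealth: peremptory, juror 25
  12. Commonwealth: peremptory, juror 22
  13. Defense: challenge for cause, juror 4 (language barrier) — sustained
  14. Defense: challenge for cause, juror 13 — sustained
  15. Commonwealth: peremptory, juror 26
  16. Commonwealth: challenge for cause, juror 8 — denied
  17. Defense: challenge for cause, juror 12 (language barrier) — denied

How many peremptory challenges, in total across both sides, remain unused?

5

Commonwealth allotment: 6 base + 2 multi-party = 8. Defense allotment: 6.
Commonwealth peremptories used: #25, #22, #26 — 3 (for-cause on #15, #8 don't count).
Defense peremptories used: #24, #1, #19, #15, #2, #10 — 6 (for-cause on #5, #5, #21, #4, #13, #12 don't count).
Remaining: (8 − 3) + (6 − 6) = 5.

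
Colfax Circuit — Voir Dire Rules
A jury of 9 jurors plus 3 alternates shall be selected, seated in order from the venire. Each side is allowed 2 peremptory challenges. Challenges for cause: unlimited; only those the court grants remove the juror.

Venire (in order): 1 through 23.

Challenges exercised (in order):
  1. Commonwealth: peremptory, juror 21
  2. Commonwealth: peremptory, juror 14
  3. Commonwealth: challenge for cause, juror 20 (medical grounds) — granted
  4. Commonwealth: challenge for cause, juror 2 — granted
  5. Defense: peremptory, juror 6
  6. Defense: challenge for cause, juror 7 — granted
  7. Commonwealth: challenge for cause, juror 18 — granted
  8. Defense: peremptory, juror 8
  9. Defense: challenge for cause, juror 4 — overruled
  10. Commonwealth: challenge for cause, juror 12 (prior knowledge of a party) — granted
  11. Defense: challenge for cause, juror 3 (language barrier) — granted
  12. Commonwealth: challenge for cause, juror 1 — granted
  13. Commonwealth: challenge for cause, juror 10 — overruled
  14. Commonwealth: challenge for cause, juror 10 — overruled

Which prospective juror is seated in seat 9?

17

Removed: #1, #2, #3, #6, #7, #8, #12, #14, #18, #20, #21. (#4, #10 stay — for-cause denied.)
Seating in order: seats 1–9 → #4, #5, #9, #10, #11, #13, #15, #16, #17; alternates → #19, #22, #23.
So seat 9 is #17.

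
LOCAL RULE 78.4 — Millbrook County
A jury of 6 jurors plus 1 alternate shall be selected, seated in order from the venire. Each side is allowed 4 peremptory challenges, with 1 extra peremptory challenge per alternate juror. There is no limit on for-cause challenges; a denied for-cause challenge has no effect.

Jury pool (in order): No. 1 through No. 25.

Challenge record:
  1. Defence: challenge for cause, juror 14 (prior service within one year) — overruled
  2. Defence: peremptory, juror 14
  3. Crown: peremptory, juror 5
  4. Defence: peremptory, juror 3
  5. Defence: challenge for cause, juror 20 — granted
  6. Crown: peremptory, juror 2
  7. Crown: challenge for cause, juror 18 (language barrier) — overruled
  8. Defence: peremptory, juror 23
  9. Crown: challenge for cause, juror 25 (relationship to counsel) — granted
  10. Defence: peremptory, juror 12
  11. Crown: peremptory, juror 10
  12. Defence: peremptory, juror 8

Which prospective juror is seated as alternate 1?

Removed: #2, #3, #5, #8, #10, #12, #14, #20, #23, #25. (#18 stays — for-cause denied.)
Seating in order: seats 1–6 → #1, #4, #6, #7, #9, #11; alternates → #13.
So alternate 1 is #13.

13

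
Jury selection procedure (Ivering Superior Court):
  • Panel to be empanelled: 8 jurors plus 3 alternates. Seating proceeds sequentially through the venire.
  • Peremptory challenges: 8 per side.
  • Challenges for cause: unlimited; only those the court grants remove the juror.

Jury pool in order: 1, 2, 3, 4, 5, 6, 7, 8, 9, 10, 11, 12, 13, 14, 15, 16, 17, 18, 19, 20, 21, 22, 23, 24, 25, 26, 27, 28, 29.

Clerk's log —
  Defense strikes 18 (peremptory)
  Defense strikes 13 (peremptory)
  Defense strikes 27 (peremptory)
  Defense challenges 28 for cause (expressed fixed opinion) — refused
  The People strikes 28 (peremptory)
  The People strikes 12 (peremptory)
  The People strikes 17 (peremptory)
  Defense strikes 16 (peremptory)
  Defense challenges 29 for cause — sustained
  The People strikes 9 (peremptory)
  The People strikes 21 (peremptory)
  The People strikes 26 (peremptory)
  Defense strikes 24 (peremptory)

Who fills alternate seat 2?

11

Removed: #9, #12, #13, #16, #17, #18, #21, #24, #26, #27, #28, #29.
Seating in order: seats 1–8 → #1, #2, #3, #4, #5, #6, #7, #8; alternates → #10, #11, #14.
So alternate 2 is #11.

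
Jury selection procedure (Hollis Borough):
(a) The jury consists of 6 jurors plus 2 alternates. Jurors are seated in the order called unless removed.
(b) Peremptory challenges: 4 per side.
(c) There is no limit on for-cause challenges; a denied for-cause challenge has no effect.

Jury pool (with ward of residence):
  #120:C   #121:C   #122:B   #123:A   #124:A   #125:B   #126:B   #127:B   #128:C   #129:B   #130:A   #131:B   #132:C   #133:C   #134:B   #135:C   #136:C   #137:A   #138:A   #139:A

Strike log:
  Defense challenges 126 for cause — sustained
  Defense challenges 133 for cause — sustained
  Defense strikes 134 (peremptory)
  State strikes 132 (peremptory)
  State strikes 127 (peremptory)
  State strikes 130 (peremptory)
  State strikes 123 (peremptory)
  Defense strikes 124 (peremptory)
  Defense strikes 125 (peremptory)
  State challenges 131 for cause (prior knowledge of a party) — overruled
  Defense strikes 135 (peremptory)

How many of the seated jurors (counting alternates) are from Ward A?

1

Removed: #123, #124, #125, #126, #127, #130, #132, #133, #134, #135.
Seated (8 incl. alternates): #120, #121, #122, #128, #129, #131, #136, #137.
Of those, in Ward A: #137 → 1.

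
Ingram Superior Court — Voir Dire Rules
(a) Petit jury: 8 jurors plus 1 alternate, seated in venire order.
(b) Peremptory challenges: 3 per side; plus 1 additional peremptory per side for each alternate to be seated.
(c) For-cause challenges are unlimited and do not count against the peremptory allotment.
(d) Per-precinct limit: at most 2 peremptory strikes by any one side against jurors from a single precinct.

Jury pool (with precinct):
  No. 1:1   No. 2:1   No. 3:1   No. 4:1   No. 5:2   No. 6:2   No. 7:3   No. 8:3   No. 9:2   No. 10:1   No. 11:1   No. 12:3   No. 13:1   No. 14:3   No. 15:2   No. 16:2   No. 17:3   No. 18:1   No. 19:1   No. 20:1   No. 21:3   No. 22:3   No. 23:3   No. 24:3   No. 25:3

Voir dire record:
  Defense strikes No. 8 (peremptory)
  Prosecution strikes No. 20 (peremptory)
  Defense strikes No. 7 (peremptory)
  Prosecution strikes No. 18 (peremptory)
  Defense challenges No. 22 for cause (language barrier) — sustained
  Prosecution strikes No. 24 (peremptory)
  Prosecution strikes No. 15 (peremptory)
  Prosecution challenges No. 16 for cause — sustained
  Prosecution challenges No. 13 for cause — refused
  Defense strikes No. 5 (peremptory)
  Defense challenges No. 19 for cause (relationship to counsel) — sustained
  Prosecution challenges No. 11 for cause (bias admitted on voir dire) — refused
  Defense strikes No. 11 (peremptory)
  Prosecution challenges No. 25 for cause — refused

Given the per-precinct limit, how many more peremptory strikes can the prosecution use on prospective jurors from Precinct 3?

Prosecution peremptories so far: #20, #18, #24, #15 — 4 of 4 used, 0 left overall.
Against Precinct 3: #24 — 1 used; per-precinct cap 2 leaves 1.
Binding limit: min(0, 1) = 0.

0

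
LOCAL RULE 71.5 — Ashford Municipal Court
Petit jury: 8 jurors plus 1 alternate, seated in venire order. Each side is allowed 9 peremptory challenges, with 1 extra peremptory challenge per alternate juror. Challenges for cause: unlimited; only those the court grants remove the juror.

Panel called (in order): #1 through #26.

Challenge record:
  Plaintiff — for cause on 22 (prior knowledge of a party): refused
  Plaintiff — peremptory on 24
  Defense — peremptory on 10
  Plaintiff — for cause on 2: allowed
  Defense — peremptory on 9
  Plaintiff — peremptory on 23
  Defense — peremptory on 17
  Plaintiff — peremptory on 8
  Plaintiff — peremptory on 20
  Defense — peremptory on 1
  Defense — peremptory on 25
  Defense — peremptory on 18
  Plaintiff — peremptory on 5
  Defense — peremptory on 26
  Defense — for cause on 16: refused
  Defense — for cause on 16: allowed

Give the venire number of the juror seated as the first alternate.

Removed: #1, #2, #5, #8, #9, #10, #16, #17, #18, #20, #23, #24, #25, #26. (#22 stays — for-cause denied.)
Seating in order: seats 1–8 → #3, #4, #6, #7, #11, #12, #13, #14; alternates → #15.
So alternate 1 is #15.

15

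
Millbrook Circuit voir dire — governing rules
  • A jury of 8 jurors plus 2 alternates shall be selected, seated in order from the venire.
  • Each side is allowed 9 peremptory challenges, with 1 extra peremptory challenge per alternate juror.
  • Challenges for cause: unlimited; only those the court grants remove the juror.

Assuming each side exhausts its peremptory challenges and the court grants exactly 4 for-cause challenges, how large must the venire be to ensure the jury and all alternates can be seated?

36

Seats to fill: 8 + 2 alternates = 10.
Peremptories: 9 + 1×2 = 11 per side × 2 sides = 22.
For-cause removals: 4.
Minimum venire: 10 + 22 + 4 = 36.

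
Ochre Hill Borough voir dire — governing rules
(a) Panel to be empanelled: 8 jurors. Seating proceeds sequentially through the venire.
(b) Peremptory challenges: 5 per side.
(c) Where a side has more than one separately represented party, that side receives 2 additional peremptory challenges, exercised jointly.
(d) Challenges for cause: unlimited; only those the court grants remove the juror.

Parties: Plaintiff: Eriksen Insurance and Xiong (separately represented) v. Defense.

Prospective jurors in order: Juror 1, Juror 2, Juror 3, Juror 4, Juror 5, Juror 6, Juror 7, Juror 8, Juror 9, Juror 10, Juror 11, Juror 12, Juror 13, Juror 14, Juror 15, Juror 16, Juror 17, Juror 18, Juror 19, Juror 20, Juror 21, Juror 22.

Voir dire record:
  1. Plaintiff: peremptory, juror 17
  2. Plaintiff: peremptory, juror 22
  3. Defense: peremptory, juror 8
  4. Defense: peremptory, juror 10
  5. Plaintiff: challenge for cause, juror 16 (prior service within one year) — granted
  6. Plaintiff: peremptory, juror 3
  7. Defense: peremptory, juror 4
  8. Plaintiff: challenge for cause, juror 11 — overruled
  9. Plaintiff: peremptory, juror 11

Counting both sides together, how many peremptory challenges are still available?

Plaintiff allotment: 5 base + 2 multi-party = 7. Defense allotment: 5.
Plaintiff peremptories used: #17, #22, #3, #11 — 4 (for-cause on #16, #11 don't count).
Defense peremptories used: #8, #10, #4 — 3.
Remaining: (7 − 4) + (5 − 3) = 5.

5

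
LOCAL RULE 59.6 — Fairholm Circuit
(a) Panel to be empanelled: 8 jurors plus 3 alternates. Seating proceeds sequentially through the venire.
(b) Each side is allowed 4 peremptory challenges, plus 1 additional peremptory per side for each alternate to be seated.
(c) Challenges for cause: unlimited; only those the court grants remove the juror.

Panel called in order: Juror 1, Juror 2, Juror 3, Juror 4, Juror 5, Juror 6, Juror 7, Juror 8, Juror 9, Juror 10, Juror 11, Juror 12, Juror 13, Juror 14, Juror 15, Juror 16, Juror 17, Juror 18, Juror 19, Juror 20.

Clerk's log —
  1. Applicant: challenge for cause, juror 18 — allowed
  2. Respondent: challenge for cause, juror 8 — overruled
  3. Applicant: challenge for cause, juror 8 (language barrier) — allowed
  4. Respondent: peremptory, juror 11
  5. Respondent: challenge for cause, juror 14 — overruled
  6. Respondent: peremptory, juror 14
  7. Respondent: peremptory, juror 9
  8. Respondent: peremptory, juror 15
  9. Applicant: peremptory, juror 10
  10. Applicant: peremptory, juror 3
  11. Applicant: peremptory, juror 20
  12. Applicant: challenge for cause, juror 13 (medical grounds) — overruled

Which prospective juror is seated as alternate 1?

Removed: #3, #8, #9, #10, #11, #14, #15, #18, #20. (#13 stays — for-cause denied.)
Seating in order: seats 1–8 → #1, #2, #4, #5, #6, #7, #12, #13; alternates → #16, #17, #19.
So alternate 1 is #16.

16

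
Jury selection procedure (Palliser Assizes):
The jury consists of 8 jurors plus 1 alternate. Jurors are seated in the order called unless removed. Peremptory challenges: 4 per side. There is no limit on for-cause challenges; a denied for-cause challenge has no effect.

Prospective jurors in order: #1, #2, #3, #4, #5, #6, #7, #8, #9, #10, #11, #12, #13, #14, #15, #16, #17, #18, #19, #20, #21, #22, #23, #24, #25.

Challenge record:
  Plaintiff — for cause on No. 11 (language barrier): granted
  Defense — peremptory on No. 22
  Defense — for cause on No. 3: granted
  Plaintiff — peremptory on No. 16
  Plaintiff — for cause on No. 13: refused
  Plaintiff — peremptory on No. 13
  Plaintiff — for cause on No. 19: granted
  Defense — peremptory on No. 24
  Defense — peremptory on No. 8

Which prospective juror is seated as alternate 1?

Removed: #3, #8, #11, #13, #16, #19, #22, #24.
Seating in order: seats 1–8 → #1, #2, #4, #5, #6, #7, #9, #10; alternates → #12.
So alternate 1 is #12.

12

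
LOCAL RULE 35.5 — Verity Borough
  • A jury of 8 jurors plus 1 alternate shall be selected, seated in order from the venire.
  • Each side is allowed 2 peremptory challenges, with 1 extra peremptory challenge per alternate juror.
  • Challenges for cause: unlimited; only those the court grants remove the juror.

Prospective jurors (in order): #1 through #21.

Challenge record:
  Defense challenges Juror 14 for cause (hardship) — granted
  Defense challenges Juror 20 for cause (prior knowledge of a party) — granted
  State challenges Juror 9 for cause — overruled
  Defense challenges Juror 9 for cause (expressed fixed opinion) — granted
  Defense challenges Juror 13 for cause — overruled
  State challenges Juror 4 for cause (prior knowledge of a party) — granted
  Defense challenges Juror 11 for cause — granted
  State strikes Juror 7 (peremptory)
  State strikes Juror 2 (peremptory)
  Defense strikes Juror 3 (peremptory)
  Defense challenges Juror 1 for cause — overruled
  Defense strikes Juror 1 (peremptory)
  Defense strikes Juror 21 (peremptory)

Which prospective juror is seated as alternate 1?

Removed: #1, #2, #3, #4, #7, #9, #11, #14, #20, #21. (#13 stays — for-cause denied.)
Seating in order: seats 1–8 → #5, #6, #8, #10, #12, #13, #15, #16; alternates → #17.
So alternate 1 is #17.

17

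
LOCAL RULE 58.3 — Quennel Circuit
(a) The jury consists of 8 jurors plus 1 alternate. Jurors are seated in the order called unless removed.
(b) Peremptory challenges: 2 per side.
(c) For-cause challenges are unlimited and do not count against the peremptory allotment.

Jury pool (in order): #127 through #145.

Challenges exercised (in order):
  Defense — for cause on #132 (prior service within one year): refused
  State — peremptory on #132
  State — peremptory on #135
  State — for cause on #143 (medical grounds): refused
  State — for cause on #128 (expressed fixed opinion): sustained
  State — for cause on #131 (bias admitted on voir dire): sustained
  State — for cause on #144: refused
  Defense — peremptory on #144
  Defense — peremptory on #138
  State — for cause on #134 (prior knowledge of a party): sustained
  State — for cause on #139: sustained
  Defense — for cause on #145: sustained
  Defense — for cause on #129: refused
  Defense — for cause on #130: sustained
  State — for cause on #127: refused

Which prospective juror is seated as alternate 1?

Removed: #128, #130, #131, #132, #134, #135, #138, #139, #144, #145. (#127, #129, #143 stay — for-cause denied.)
Filling seats in venire order through position 9: #127, #129, #133, #136, #137, #140, #141, #142, #143.
So alternate 1 is #143.

143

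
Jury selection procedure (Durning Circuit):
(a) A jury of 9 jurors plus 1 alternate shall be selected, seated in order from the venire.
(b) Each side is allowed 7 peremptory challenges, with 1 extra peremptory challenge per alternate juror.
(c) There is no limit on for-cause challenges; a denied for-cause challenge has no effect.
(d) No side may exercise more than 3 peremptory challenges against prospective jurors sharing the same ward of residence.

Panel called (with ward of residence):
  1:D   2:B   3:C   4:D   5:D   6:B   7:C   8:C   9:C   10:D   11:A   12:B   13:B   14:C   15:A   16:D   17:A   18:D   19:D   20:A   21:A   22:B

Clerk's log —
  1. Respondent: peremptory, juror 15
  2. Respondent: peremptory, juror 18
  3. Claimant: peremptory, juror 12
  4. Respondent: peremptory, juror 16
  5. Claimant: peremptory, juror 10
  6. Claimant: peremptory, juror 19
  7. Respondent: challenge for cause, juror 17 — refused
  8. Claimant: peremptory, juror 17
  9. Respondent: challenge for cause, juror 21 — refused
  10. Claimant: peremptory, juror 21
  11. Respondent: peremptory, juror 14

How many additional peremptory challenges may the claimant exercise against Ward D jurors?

Claimant peremptories so far: #12, #10, #19, #17, #21 — 5 of 8 used, 3 left overall.
Against Ward D: #10, #19 — 2 used; per-ward cap 3 leaves 1.
Binding limit: min(3, 1) = 1.

1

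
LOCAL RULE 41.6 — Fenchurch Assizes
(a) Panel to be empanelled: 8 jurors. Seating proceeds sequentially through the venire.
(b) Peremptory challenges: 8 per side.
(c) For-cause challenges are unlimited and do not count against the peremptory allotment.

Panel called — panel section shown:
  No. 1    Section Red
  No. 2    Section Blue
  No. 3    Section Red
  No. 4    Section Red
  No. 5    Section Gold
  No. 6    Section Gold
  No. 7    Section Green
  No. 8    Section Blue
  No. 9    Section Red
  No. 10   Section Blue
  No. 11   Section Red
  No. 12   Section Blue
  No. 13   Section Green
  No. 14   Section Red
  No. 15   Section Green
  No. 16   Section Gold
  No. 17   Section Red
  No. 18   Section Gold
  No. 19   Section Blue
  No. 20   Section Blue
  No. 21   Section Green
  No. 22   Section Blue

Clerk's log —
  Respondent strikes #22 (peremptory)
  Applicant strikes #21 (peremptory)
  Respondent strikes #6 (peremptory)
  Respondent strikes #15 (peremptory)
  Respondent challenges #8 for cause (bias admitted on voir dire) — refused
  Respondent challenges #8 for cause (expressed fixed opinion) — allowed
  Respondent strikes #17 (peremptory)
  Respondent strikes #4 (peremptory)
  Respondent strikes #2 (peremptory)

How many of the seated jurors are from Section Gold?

Removed: #2, #4, #6, #8, #15, #17, #21, #22.
Seated jurors 1–8: #1, #3, #5, #7, #9, #10, #11, #12.
Of those, in Section Gold: #5 → 1.

1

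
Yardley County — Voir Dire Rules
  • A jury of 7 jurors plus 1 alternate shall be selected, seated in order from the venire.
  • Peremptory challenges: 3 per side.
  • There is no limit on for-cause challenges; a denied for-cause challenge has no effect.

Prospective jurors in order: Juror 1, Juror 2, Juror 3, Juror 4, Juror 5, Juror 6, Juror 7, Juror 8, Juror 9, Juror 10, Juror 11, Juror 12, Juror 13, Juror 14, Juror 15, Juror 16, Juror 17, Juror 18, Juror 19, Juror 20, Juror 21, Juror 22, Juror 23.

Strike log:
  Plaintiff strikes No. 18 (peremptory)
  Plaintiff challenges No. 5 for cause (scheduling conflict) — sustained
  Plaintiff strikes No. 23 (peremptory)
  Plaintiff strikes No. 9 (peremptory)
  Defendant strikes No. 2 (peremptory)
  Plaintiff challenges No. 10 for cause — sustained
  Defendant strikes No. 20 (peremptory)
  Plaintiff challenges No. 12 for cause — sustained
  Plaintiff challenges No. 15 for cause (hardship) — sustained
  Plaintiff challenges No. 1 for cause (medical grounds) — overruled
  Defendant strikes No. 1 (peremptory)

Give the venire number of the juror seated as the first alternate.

14

Removed: #1, #2, #5, #9, #10, #12, #15, #18, #20, #23.
Filling seats in venire order through position 8: #3, #4, #6, #7, #8, #11, #13, #14.
So alternate 1 is #14.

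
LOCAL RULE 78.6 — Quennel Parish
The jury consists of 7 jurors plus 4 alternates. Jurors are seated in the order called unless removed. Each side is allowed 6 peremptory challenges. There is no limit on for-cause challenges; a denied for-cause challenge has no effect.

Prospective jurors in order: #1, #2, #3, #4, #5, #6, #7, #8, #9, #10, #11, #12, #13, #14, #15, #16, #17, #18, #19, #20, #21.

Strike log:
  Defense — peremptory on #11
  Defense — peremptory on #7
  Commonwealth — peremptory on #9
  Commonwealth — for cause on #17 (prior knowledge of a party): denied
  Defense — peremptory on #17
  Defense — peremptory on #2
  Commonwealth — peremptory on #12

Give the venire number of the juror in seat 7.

Removed: #2, #7, #9, #11, #12, #17.
Seating in order: seats 1–7 → #1, #3, #4, #5, #6, #8, #10; alternates → #13, #14, #15, #16.
So seat 7 is #10.

10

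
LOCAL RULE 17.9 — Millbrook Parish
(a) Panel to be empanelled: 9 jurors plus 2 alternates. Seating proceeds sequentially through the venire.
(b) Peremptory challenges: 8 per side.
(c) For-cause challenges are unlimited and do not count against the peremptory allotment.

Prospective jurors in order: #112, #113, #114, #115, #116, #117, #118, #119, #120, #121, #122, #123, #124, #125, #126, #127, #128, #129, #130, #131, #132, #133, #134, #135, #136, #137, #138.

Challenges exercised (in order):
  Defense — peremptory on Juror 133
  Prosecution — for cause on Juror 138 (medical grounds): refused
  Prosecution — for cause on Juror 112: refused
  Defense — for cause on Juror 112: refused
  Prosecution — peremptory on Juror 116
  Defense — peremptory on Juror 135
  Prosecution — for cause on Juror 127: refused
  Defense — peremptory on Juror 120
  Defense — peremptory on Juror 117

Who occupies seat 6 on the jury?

119

Removed: #116, #117, #120, #133, #135. (#112, #127, #138 stay — for-cause denied.)
Seating in order: seats 1–9 → #112, #113, #114, #115, #118, #119, #121, #122, #123; alternates → #124, #125.
So seat 6 is #119.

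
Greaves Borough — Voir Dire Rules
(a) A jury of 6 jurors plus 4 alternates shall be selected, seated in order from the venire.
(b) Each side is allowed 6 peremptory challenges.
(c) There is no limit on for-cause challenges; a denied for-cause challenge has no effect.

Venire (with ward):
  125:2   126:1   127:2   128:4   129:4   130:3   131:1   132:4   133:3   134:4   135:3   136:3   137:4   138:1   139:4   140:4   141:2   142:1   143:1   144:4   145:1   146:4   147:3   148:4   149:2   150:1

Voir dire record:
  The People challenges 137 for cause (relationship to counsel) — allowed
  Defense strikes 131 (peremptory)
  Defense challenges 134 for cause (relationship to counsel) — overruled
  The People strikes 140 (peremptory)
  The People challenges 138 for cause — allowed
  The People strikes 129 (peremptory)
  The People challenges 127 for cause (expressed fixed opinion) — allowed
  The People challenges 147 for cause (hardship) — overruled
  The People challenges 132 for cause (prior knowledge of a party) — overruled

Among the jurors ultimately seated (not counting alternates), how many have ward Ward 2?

Removed: #127, #129, #131, #137, #138, #140.
Seated jurors 1–6: #125, #126, #128, #130, #132, #133 (alternates #134, #135, #136, #139 not counted).
Of those, in Ward 2: #125 → 1.

1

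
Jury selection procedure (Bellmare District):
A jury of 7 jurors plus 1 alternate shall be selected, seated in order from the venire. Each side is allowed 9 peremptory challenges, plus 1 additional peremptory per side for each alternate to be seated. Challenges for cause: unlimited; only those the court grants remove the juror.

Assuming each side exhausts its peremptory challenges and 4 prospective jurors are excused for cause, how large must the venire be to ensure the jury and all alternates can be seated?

32

Seats to fill: 7 + 1 alternates = 8.
Peremptories: 9 + 1×1 = 10 per side × 2 sides = 20.
For-cause removals: 4.
Minimum venire: 8 + 20 + 4 = 32.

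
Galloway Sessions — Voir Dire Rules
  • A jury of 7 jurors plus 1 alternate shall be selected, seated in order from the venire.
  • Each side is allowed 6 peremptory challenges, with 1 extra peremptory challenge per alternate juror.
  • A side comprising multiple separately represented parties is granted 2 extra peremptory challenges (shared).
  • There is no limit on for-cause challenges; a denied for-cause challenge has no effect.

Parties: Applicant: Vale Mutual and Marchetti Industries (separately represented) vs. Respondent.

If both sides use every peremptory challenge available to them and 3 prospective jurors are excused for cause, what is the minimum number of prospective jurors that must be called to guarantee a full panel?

27

Seats to fill: 7 + 1 alternates = 8.
Peremptories — Applicant: 6 + 1×1 + 2 = 9; Respondent: 6 + 1×1 = 7; total 16.
For-cause removals: 3.
Minimum venire: 8 + 16 + 3 = 27.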